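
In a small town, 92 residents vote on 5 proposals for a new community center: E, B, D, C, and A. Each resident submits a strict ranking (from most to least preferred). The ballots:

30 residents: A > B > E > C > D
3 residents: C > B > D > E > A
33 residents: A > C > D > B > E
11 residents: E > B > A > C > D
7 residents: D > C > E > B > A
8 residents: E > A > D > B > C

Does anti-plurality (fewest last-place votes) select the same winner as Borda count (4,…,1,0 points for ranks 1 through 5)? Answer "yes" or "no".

no

Anti-plurality — last-place votes: E 33, B 0, D 41, C 8, A 10. Winner: B.
Borda — scores: E 153, B 180, D 116, C 173, A 298. Winner: A.
The two methods disagree.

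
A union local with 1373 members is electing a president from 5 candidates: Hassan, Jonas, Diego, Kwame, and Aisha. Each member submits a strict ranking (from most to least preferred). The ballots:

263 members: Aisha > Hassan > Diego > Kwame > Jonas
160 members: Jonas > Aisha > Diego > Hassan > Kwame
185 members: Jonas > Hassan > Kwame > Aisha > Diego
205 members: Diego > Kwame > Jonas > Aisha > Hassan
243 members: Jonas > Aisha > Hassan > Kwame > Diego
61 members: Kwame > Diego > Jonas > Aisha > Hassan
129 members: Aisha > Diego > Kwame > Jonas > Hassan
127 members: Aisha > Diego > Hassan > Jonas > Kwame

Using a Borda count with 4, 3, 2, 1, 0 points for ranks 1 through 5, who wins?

Hassan: 263·3 + 160·1 + 185·3 + 205·0 + 243·2 + 61·0 + 129·0 + 127·2 = 2244
Jonas: 263·0 + 160·4 + 185·4 + 205·2 + 243·4 + 61·2 + 129·1 + 127·1 = 3140
Diego: 263·2 + 160·2 + 185·0 + 205·4 + 243·0 + 61·3 + 129·3 + 127·3 = 2617
Kwame: 263·1 + 160·0 + 185·2 + 205·3 + 243·1 + 61·4 + 129·2 + 127·0 = 1993
Aisha: 263·4 + 160·3 + 185·1 + 205·1 + 243·3 + 61·1 + 129·4 + 127·4 = 3736
Aisha has the highest Borda score (3736).

Aisha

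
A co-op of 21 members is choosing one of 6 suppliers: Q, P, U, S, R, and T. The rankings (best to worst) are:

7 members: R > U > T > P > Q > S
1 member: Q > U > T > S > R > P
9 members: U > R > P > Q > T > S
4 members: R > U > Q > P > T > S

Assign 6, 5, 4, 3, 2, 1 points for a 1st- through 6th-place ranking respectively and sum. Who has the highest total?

Q: 7·2 + 1·6 + 9·3 + 4·4 = 63
P: 7·3 + 1·1 + 9·4 + 4·3 = 70
U: 7·5 + 1·5 + 9·6 + 4·5 = 114
S: 7·1 + 1·3 + 9·1 + 4·1 = 23
R: 7·6 + 1·2 + 9·5 + 4·6 = 113
T: 7·4 + 1·4 + 9·2 + 4·2 = 58
U has the highest Borda score (114).

U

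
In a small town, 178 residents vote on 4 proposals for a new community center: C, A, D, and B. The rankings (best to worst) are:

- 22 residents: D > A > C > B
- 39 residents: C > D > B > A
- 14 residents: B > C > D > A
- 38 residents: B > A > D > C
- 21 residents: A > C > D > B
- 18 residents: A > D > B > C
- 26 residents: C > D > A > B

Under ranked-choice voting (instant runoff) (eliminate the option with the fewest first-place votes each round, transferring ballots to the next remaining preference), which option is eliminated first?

Round 1: C 65, A 39, D 22, B 52. Eliminate D.

D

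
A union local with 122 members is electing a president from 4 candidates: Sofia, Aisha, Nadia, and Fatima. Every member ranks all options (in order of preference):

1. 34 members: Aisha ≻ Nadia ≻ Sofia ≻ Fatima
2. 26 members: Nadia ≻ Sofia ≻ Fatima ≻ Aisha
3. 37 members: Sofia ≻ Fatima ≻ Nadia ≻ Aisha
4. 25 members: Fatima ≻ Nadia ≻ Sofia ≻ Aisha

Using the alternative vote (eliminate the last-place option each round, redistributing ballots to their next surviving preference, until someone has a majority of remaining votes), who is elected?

Round 1: Sofia 37, Aisha 34, Nadia 26, Fatima 25. Eliminate Fatima.
Round 2: Sofia 37, Aisha 34, Nadia 51. Eliminate Aisha.
Round 3: Sofia 37, Nadia 85. Nadia has a majority.

Nadia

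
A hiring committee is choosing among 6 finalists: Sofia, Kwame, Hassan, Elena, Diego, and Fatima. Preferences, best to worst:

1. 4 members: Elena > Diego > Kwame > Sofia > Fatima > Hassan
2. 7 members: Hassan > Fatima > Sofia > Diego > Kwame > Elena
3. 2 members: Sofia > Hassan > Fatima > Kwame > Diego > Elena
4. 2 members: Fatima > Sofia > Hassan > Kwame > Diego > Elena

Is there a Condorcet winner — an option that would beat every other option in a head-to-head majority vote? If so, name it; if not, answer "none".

none

Checking pairwise contests:
Fatima beats Sofia 9–6.
Sofia beats Kwame 11–4.
Sofia beats Hassan 8–7.
Sofia beats Elena 11–4.
Sofia beats Diego 11–4.
Hassan beats Fatima 9–6.
Every option loses at least one head-to-head, so there is no Condorcet winner.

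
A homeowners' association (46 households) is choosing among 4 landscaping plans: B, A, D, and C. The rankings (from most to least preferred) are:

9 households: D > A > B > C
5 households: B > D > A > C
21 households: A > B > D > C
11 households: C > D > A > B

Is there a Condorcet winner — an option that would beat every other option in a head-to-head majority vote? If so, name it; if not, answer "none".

none

Checking pairwise contests:
A beats B 41–5.
D beats A 25–21.
B beats D 26–20.
B beats C 35–11.
Every option loses at least one head-to-head, so there is no Condorcet winner.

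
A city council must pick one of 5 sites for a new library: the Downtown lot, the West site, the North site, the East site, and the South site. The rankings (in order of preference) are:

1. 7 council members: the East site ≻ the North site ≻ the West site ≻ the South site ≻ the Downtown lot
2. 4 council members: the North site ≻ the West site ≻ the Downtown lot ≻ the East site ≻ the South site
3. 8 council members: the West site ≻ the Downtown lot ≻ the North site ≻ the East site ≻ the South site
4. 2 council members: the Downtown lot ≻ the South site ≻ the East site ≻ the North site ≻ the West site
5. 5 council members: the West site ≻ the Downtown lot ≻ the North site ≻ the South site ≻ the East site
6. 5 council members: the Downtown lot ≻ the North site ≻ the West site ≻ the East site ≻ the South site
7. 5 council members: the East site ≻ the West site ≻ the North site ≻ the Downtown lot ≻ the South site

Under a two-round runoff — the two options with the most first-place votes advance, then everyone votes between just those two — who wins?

Round 1 first-place votes: the Downtown lot 7, the West site 13, the North site 4, the East site 12, the South site 0.
the West site and the East site advance.
Runoff: the West site is preferred to the East site by 22 voters; the East site by 14.
the West site wins the runoff.

the West site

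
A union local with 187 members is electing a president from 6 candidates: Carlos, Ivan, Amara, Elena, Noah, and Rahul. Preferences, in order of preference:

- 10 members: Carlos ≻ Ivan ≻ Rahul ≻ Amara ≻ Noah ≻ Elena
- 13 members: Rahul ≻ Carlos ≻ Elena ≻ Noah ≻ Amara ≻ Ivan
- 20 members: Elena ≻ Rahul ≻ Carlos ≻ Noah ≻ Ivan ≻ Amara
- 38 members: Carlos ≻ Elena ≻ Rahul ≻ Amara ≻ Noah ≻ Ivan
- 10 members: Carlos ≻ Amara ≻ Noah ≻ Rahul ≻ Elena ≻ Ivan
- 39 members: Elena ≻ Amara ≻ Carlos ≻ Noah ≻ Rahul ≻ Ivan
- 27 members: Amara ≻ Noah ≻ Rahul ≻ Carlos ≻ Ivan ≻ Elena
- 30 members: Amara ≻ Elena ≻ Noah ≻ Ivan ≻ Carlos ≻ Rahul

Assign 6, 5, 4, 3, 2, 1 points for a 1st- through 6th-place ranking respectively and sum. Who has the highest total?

Carlos: 10·6 + 13·5 + 20·4 + 38·6 + 10·6 + 39·4 + 27·3 + 30·2 = 790
Ivan: 10·5 + 13·1 + 20·2 + 38·1 + 10·1 + 39·1 + 27·2 + 30·3 = 334
Amara: 10·3 + 13·2 + 20·1 + 38·3 + 10·5 + 39·5 + 27·6 + 30·6 = 777
Elena: 10·1 + 13·4 + 20·6 + 38·5 + 10·2 + 39·6 + 27·1 + 30·5 = 803
Noah: 10·2 + 13·3 + 20·3 + 38·2 + 10·4 + 39·3 + 27·5 + 30·4 = 607
Rahul: 10·4 + 13·6 + 20·5 + 38·4 + 10·3 + 39·2 + 27·4 + 30·1 = 616
Elena has the highest Borda score (803).

Elena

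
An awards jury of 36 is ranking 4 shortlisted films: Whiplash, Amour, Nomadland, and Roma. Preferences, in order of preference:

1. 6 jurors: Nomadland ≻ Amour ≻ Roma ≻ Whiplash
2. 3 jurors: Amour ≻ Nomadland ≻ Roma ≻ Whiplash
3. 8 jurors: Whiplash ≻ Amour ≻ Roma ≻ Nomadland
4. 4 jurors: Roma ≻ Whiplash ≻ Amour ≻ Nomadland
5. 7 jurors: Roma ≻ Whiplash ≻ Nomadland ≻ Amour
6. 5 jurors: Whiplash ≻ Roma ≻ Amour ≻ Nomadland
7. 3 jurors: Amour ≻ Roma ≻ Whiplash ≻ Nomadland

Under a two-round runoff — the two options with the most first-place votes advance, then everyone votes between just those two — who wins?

Round 1 first-place votes: Whiplash 13, Amour 6, Nomadland 6, Roma 11.
Whiplash and Roma advance.
Runoff: Whiplash is preferred to Roma by 13 voters; Roma by 23.
Roma wins the runoff.

Roma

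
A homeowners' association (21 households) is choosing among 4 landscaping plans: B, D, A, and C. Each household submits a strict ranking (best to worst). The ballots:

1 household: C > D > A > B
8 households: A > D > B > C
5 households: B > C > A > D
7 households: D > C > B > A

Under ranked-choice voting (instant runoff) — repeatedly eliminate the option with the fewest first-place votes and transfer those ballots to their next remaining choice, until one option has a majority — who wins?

Round 1: B 5, D 7, A 8, C 1. Eliminate C.
Round 2: B 5, D 8, A 8. Eliminate B.
Round 3: D 8, A 13. A has a majority.

A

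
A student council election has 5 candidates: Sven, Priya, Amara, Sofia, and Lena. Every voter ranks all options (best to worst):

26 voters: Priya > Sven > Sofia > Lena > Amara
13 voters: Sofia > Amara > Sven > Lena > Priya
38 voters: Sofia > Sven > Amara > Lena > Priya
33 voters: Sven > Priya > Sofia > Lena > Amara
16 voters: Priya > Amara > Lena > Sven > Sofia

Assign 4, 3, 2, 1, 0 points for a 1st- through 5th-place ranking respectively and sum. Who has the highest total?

Sven

Sven: 26·3 + 13·2 + 38·3 + 33·4 + 16·1 = 366
Priya: 26·4 + 13·0 + 38·0 + 33·3 + 16·4 = 267
Amara: 26·0 + 13·3 + 38·2 + 33·0 + 16·3 = 163
Sofia: 26·2 + 13·4 + 38·4 + 33·2 + 16·0 = 322
Lena: 26·1 + 13·1 + 38·1 + 33·1 + 16·2 = 142
Sven has the highest Borda score (366).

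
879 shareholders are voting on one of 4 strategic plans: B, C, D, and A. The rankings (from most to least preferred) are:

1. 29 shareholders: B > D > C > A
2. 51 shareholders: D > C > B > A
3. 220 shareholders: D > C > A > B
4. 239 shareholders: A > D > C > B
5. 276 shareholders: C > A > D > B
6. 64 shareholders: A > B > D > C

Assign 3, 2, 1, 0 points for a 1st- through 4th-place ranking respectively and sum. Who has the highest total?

B: 29·3 + 51·1 + 220·0 + 239·0 + 276·0 + 64·2 = 266
C: 29·1 + 51·2 + 220·2 + 239·1 + 276·3 + 64·0 = 1638
D: 29·2 + 51·3 + 220·3 + 239·2 + 276·1 + 64·1 = 1689
A: 29·0 + 51·0 + 220·1 + 239·3 + 276·2 + 64·3 = 1681
D has the highest Borda score (1689).

D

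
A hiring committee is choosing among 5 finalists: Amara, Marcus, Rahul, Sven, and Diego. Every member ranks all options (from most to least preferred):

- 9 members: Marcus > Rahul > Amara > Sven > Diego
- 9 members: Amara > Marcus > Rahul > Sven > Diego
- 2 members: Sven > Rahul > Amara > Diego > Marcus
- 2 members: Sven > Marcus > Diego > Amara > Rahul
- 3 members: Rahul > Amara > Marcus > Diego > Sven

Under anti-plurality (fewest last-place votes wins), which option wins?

Last-place votes: Amara 0, Marcus 2, Rahul 2, Sven 3, Diego 18.
Amara is ranked last by the fewest voters, so Amara wins.

Amara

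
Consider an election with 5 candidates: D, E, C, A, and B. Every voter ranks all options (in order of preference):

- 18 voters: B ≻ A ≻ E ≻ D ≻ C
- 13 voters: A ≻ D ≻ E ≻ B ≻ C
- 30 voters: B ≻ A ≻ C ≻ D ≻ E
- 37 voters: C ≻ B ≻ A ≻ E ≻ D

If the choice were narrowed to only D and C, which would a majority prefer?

Voters preferring D to C: 31; preferring C to D: 67.
C wins the head-to-head.

C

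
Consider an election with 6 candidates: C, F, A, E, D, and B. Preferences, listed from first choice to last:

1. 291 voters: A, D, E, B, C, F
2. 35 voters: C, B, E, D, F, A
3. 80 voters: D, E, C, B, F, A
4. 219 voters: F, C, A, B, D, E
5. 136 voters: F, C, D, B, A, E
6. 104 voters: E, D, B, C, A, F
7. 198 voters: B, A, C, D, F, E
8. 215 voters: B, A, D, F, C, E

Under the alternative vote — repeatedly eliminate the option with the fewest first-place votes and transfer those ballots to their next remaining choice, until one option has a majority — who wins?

B

Round 1: C 35, F 355, A 291, E 104, D 80, B 413. Eliminate C.
Round 2: F 355, A 291, E 104, D 80, B 448. Eliminate D.
Round 3: F 355, A 291, E 184, B 448. Eliminate E.
Round 4: F 355, A 291, B 632. Eliminate A.
Round 5: F 355, B 923. B has a majority.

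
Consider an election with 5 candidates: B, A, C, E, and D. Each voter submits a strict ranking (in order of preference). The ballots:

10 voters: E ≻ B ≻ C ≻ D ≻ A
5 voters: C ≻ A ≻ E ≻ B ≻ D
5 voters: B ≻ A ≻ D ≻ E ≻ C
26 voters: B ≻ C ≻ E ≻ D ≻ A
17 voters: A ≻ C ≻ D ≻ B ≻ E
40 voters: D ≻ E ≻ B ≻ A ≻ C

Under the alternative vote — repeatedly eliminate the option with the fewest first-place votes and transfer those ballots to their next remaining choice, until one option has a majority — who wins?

D

Round 1: B 31, A 17, C 5, E 10, D 40. Eliminate C.
Round 2: B 31, A 22, E 10, D 40. Eliminate E.
Round 3: B 41, A 22, D 40. Eliminate A.
Round 4: B 46, D 57. D has a majority.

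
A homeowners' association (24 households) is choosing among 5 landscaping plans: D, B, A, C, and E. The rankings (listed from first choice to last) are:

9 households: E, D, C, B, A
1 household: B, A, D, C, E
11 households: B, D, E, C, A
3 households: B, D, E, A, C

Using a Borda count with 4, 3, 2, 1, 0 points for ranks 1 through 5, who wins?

D

D: 9·3 + 1·2 + 11·3 + 3·3 = 71
B: 9·1 + 1·4 + 11·4 + 3·4 = 69
A: 9·0 + 1·3 + 11·0 + 3·1 = 6
C: 9·2 + 1·1 + 11·1 + 3·0 = 30
E: 9·4 + 1·0 + 11·2 + 3·2 = 64
D has the highest Borda score (71).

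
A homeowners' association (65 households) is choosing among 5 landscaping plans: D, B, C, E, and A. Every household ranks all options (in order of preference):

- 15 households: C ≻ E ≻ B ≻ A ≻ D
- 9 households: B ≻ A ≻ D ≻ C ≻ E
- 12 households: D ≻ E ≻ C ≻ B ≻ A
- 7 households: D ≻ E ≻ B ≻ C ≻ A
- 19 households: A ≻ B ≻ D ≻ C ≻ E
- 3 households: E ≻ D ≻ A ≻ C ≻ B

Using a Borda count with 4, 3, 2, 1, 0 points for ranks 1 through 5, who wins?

D: 15·0 + 9·2 + 12·4 + 7·4 + 19·2 + 3·3 = 141
B: 15·2 + 9·4 + 12·1 + 7·2 + 19·3 + 3·0 = 149
C: 15·4 + 9·1 + 12·2 + 7·1 + 19·1 + 3·1 = 122
E: 15·3 + 9·0 + 12·3 + 7·3 + 19·0 + 3·4 = 114
A: 15·1 + 9·3 + 12·0 + 7·0 + 19·4 + 3·2 = 124
B has the highest Borda score (149).

B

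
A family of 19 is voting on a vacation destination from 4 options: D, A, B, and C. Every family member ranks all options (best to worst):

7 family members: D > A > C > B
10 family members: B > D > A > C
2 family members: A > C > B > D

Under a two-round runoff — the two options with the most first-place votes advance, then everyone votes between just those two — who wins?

Round 1 first-place votes: D 7, A 2, B 10, C 0.
B and D advance.
Runoff: B is preferred to D by 12 voters; D by 7.
B wins the runoff.

B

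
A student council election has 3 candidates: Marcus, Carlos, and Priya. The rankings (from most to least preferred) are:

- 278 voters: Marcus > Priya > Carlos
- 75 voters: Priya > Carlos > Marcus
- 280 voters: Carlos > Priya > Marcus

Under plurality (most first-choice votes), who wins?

Carlos

First-place votes: Marcus 278, Carlos 280, Priya 75.
Carlos has the most first-place votes.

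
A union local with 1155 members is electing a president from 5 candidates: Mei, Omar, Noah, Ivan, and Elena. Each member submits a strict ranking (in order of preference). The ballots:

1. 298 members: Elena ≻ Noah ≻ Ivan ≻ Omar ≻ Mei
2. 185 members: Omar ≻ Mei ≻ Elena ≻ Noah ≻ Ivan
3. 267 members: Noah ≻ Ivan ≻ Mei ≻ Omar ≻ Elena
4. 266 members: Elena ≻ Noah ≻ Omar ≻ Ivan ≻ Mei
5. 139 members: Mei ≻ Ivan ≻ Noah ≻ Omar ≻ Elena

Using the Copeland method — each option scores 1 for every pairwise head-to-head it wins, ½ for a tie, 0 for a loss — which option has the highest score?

Noah

Mei: beats Elena; loses to Omar, Noah, and Ivan → score 1.
Omar: beats Mei and Elena; loses to Noah and Ivan → score 2.
Noah: beats Mei, Omar, and Ivan; loses to Elena → score 3.
Ivan: beats Mei and Omar; loses to Noah and Elena → score 2.
Elena: beats Noah and Ivan; loses to Mei and Omar → score 2.
Noah has the best pairwise record.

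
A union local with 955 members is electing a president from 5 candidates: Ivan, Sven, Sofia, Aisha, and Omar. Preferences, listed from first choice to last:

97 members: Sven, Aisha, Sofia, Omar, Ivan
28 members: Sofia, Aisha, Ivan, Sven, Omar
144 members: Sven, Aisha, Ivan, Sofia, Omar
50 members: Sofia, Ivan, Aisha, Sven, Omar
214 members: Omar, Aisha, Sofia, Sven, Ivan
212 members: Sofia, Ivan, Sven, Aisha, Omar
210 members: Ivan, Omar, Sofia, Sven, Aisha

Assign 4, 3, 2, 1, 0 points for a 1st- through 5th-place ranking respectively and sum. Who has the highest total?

Sofia

Ivan: 97·0 + 28·2 + 144·2 + 50·3 + 214·0 + 212·3 + 210·4 = 1970
Sven: 97·4 + 28·1 + 144·4 + 50·1 + 214·1 + 212·2 + 210·1 = 1890
Sofia: 97·2 + 28·4 + 144·1 + 50·4 + 214·2 + 212·4 + 210·2 = 2346
Aisha: 97·3 + 28·3 + 144·3 + 50·2 + 214·3 + 212·1 + 210·0 = 1761
Omar: 97·1 + 28·0 + 144·0 + 50·0 + 214·4 + 212·0 + 210·3 = 1583
Sofia has the highest Borda score (2346).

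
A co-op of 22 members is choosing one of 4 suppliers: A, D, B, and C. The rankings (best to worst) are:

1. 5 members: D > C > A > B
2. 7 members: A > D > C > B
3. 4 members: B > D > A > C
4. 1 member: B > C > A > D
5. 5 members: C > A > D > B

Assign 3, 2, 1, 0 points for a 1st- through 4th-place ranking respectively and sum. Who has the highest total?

D

A: 5·1 + 7·3 + 4·1 + 1·1 + 5·2 = 41
D: 5·3 + 7·2 + 4·2 + 1·0 + 5·1 = 42
B: 5·0 + 7·0 + 4·3 + 1·3 + 5·0 = 15
C: 5·2 + 7·1 + 4·0 + 1·2 + 5·3 = 34
D has the highest Borda score (42).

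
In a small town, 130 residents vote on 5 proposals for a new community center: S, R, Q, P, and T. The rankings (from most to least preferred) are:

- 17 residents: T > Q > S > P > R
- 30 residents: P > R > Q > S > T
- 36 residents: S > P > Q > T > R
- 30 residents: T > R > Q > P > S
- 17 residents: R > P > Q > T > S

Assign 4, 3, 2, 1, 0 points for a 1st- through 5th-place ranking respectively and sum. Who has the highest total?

S: 17·2 + 30·1 + 36·4 + 30·0 + 17·0 = 208
R: 17·0 + 30·3 + 36·0 + 30·3 + 17·4 = 248
Q: 17·3 + 30·2 + 36·2 + 30·2 + 17·2 = 277
P: 17·1 + 30·4 + 36·3 + 30·1 + 17·3 = 326
T: 17·4 + 30·0 + 36·1 + 30·4 + 17·1 = 241
P has the highest Borda score (326).

P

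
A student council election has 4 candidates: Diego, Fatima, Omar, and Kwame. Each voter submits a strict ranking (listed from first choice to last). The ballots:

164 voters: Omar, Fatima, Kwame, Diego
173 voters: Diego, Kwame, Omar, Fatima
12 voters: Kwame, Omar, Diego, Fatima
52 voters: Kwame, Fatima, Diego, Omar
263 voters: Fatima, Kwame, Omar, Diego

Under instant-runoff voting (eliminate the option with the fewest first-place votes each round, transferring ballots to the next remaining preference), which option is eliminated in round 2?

Round 1: Diego 173, Fatima 263, Omar 164, Kwame 64. Eliminate Kwame.
Round 2: Diego 173, Fatima 315, Omar 176. Eliminate Diego.

Diego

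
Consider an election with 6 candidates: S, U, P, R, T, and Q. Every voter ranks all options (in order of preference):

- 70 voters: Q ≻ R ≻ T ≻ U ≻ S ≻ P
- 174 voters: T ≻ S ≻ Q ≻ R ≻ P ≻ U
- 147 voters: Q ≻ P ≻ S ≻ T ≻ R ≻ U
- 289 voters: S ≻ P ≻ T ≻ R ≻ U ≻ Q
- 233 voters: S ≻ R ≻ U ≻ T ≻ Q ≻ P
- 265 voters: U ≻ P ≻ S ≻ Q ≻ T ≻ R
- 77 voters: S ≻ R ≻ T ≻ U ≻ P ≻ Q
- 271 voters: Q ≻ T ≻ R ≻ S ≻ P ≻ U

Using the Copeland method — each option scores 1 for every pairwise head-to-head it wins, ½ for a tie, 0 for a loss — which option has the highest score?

S: beats U, P, R, T, and Q → score 5.
U: beats Q; loses to S, P, R, and T → score 1.
P: beats U; loses to S, R, T, and Q → score 1.
R: beats U and P; loses to S, T, and Q → score 2.
T: beats U, P, R, and Q; loses to S → score 4.
Q: beats P and R; loses to S, U, and T → score 2.
S has the best pairwise record.

S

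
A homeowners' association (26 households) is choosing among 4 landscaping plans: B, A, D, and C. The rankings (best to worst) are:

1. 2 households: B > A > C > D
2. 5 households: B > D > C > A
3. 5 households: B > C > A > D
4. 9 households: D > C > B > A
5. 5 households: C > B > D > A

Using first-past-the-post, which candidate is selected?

B

First-place votes: B 12, A 0, D 9, C 5.
B has the most first-place votes.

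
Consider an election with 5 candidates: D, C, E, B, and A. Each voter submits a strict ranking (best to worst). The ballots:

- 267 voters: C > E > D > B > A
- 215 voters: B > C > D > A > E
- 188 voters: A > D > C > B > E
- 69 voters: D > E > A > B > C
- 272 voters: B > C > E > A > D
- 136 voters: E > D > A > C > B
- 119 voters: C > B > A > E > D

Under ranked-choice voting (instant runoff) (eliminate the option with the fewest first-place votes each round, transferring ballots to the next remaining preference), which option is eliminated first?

Round 1: D 69, C 386, E 136, B 487, A 188. Eliminate D.

D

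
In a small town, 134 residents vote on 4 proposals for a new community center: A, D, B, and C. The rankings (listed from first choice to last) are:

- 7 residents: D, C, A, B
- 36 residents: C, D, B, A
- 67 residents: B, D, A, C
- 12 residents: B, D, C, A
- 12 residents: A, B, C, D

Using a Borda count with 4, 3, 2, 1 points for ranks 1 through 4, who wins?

A: 7·2 + 36·1 + 67·2 + 12·1 + 12·4 = 244
D: 7·4 + 36·3 + 67·3 + 12·3 + 12·1 = 385
B: 7·1 + 36·2 + 67·4 + 12·4 + 12·3 = 431
C: 7·3 + 36·4 + 67·1 + 12·2 + 12·2 = 280
B has the highest Borda score (431).

B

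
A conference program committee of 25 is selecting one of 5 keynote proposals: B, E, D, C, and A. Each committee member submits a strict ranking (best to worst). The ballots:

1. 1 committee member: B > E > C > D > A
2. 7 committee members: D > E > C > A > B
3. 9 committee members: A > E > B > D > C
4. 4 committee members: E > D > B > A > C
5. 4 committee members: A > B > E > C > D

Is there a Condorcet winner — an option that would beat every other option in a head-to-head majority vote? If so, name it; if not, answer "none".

A

A vs B: 20–5 for A.
A vs E: 13–12 for A.
A vs D: 13–12 for A.
A vs C: 17–8 for A.
A beats every other option head-to-head.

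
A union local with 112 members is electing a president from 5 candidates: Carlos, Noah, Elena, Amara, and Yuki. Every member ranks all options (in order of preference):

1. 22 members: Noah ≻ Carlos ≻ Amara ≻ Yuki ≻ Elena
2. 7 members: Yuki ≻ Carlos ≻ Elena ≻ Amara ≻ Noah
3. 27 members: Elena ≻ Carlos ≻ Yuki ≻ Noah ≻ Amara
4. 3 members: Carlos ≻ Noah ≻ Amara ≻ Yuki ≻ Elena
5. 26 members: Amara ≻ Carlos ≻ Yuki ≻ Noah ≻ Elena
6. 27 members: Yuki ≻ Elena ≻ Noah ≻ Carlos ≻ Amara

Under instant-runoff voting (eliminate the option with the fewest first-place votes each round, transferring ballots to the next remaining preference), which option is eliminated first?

Carlos

Round 1: Carlos 3, Noah 22, Elena 27, Amara 26, Yuki 34. Eliminate Carlos.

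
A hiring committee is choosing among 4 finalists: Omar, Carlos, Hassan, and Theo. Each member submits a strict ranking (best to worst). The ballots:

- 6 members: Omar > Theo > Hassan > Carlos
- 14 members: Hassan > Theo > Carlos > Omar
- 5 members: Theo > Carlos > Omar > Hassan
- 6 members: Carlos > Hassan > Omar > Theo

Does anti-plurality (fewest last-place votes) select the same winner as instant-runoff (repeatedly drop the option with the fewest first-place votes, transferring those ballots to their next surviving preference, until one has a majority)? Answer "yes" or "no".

Anti-plurality — last-place votes: Omar 14, Carlos 6, Hassan 5, Theo 6. Winner: Hassan.
Instant-runoff — R1 Omar 6, Carlos 6, Hassan 14, Theo 5 (Theo out); R2 Omar 6, Carlos 11, Hassan 14 (Omar out); R3 Carlos 11, Hassan 20 (Hassan winner). Winner: Hassan.
The two methods agree.

yes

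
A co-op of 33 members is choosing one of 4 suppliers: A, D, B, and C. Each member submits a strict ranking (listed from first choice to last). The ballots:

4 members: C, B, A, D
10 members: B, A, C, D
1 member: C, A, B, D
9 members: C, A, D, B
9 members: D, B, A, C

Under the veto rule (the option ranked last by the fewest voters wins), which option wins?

Last-place votes: A 0, D 15, B 9, C 9.
A is ranked last by the fewest voters, so A wins.

A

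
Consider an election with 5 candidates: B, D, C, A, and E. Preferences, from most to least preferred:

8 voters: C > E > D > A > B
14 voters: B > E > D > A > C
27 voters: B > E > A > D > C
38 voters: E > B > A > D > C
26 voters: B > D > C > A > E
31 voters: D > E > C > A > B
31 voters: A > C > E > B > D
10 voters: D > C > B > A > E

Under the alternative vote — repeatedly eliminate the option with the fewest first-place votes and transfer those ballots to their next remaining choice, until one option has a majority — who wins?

Round 1: B 67, D 41, C 8, A 31, E 38. Eliminate C.
Round 2: B 67, D 41, A 31, E 46. Eliminate A.
Round 3: B 67, D 41, E 77. Eliminate D.
Round 4: B 77, E 108. E has a majority.

E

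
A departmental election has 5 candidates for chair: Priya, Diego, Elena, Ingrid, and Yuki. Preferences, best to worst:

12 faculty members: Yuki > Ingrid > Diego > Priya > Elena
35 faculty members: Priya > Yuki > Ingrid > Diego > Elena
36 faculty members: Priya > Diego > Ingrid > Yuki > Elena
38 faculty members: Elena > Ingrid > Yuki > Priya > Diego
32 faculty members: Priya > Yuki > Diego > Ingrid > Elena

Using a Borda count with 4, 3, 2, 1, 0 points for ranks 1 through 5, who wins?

Priya

Priya: 12·1 + 35·4 + 36·4 + 38·1 + 32·4 = 462
Diego: 12·2 + 35·1 + 36·3 + 38·0 + 32·2 = 231
Elena: 12·0 + 35·0 + 36·0 + 38·4 + 32·0 = 152
Ingrid: 12·3 + 35·2 + 36·2 + 38·3 + 32·1 = 324
Yuki: 12·4 + 35·3 + 36·1 + 38·2 + 32·3 = 361
Priya has the highest Borda score (462).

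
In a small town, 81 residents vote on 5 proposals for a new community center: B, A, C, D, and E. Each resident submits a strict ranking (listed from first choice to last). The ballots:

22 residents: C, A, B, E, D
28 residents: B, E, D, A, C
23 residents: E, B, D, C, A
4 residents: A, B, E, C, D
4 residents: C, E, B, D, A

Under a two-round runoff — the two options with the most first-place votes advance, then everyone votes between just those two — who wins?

Round 1 first-place votes: B 28, A 4, C 26, D 0, E 23.
B and C advance.
Runoff: B is preferred to C by 55 voters; C by 26.
B wins the runoff.

B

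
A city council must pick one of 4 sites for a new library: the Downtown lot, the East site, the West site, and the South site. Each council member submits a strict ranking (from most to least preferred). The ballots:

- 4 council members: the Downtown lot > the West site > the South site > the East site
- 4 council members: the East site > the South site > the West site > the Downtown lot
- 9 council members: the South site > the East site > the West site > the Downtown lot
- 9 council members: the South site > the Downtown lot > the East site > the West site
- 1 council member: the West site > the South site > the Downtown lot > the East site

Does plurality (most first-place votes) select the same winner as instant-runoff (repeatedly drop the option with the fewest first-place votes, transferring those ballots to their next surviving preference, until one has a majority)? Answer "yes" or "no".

yes

Plurality — first-place votes: the Downtown lot 4, the East site 4, the West site 1, the South site 18. Winner: the South site.
Instant-runoff — R1 the Downtown lot 4, the East site 4, the West site 1, the South site 18 (the South site winner). Winner: the South site.
The two methods agree.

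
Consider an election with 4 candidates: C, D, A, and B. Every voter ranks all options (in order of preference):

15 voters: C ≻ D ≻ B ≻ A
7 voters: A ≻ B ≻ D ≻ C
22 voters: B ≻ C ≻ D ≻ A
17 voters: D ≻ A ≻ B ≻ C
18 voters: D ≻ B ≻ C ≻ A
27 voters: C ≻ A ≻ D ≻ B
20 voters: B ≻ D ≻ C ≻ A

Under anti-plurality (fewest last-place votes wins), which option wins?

Last-place votes: C 24, D 0, A 75, B 27.
D is ranked last by the fewest voters, so D wins.

D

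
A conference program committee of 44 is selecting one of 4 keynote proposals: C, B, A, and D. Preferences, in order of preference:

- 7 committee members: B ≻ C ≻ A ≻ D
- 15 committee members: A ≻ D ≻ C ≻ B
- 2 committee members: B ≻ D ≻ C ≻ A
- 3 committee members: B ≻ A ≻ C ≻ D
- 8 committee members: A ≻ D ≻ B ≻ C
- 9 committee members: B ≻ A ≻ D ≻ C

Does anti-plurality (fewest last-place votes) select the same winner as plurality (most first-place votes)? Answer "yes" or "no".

Anti-plurality — last-place votes: C 17, B 15, A 2, D 10. Winner: A.
Plurality — first-place votes: C 0, B 21, A 23, D 0. Winner: A.
The two methods agree.

yes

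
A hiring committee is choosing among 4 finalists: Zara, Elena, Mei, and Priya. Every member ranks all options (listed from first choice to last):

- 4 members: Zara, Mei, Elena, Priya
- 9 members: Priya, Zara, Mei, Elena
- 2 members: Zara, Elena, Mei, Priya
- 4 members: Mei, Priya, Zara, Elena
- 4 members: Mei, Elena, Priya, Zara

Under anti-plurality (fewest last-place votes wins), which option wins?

Mei

Last-place votes: Zara 4, Elena 13, Mei 0, Priya 6.
Mei is ranked last by the fewest voters, so Mei wins.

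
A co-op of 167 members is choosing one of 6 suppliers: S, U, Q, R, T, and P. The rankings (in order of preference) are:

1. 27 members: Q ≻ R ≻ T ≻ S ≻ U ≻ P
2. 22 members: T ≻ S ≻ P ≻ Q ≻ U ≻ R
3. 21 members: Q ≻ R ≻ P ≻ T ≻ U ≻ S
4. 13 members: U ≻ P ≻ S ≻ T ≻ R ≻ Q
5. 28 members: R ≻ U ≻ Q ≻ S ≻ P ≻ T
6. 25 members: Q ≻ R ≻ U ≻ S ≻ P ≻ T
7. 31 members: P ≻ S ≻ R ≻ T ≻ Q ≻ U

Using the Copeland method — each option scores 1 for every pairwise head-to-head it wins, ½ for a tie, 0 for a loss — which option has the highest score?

Q

S: beats T and P; loses to U, Q, and R → score 2.
U: beats S and P; loses to Q, R, and T → score 2.
Q: beats S, U, R, T, and P → score 5.
R: beats S, U, T, and P; loses to Q → score 4.
T: beats U; loses to S, Q, R, and P → score 1.
P: beats T; loses to S, U, Q, and R → score 1.
Q has the best pairwise record.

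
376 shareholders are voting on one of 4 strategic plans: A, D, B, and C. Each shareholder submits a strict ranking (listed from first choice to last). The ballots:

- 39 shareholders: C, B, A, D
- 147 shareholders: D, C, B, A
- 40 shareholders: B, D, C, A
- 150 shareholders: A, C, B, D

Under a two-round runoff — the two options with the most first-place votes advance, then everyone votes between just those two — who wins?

Round 1 first-place votes: A 150, D 147, B 40, C 39.
A and D advance.
Runoff: A is preferred to D by 189 voters; D by 187.
A wins the runoff.

A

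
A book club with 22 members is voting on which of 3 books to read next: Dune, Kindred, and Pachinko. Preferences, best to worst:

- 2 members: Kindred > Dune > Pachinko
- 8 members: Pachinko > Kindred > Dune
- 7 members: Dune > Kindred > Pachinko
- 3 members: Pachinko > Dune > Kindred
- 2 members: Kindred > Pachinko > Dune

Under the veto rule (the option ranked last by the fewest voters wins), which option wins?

Kindred

Last-place votes: Dune 10, Kindred 3, Pachinko 9.
Kindred is ranked last by the fewest voters, so Kindred wins.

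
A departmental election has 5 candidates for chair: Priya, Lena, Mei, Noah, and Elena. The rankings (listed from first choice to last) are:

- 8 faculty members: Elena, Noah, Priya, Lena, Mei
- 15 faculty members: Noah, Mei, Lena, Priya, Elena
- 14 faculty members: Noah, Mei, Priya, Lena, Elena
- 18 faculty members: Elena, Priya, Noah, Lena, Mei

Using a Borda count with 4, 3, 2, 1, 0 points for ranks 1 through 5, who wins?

Priya: 8·2 + 15·1 + 14·2 + 18·3 = 113
Lena: 8·1 + 15·2 + 14·1 + 18·1 = 70
Mei: 8·0 + 15·3 + 14·3 + 18·0 = 87
Noah: 8·3 + 15·4 + 14·4 + 18·2 = 176
Elena: 8·4 + 15·0 + 14·0 + 18·4 = 104
Noah has the highest Borda score (176).

Noah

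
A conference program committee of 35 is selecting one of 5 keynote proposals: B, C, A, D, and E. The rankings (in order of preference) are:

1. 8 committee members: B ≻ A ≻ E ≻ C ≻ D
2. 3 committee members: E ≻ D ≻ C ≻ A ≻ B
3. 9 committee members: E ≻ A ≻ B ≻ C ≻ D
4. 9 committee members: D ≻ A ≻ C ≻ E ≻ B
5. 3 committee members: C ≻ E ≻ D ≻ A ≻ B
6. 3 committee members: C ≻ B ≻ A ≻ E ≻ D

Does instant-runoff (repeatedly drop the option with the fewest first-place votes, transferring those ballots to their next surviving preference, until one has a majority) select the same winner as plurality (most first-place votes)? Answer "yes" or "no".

yes

Instant-runoff — R1 B 8, C 6, A 0, D 9, E 12 (A out); R2 B 8, C 6, D 9, E 12 (C out); R3 B 11, D 9, E 15 (D out); R4 B 11, E 24 (E winner). Winner: E.
Plurality — first-place votes: B 8, C 6, A 0, D 9, E 12. Winner: E.
The two methods agree.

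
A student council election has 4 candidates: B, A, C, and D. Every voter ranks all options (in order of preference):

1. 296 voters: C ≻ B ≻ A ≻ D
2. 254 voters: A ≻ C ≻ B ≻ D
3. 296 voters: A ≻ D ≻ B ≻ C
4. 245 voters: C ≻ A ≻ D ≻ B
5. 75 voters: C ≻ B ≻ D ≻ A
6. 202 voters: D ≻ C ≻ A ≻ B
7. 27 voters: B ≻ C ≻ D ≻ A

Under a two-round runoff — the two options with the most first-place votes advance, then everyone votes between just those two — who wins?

C

Round 1 first-place votes: B 27, A 550, C 616, D 202.
C and A advance.
Runoff: C is preferred to A by 845 voters; A by 550.
C wins the runoff.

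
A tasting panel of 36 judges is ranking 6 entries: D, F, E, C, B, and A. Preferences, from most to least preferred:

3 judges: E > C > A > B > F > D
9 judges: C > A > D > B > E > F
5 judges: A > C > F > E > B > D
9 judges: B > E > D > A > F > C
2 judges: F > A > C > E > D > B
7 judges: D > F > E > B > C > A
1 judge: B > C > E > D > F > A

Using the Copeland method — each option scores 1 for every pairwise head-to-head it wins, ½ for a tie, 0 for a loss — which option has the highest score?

E

D: beats F; ties B; loses to E, C, and A → score 1.5.
F: ties C; loses to D, E, B, and A → score 0.5.
E: beats D, F, C, and A; loses to B → score 4.
C: beats D, B, and A; ties F; loses to E → score 3.5.
B: beats F and E; ties D; loses to C and A → score 2.5.
A: beats D, F, and B; loses to E and C → score 3.
E has the best pairwise record.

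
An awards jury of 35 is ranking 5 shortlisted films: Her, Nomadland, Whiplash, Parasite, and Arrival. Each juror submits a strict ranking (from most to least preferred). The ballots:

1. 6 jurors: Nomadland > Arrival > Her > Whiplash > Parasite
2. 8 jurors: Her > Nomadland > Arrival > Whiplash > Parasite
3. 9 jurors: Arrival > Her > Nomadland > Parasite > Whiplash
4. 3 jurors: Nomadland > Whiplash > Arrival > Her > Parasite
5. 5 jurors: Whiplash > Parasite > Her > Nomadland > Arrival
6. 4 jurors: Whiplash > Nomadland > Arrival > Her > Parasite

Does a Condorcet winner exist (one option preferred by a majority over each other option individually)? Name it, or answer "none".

Checking pairwise contests:
Arrival beats Her 22–13.
Her beats Nomadland 22–13.
Her beats Whiplash 23–12.
Her beats Parasite 30–5.
Nomadland beats Arrival 26–9.
Every option loses at least one head-to-head, so there is no Condorcet winner.

none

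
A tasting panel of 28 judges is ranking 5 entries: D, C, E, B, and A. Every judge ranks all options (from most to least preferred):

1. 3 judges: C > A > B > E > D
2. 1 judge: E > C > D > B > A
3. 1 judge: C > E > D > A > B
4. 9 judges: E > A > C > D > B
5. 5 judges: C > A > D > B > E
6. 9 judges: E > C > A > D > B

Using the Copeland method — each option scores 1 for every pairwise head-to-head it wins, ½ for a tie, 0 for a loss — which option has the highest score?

E

D: beats B; loses to C, E, and A → score 1.
C: beats D, B, and A; loses to E → score 3.
E: beats D, C, B, and A → score 4.
B: loses to D, C, E, and A → score 0.
A: beats D and B; loses to C and E → score 2.
E has the best pairwise record.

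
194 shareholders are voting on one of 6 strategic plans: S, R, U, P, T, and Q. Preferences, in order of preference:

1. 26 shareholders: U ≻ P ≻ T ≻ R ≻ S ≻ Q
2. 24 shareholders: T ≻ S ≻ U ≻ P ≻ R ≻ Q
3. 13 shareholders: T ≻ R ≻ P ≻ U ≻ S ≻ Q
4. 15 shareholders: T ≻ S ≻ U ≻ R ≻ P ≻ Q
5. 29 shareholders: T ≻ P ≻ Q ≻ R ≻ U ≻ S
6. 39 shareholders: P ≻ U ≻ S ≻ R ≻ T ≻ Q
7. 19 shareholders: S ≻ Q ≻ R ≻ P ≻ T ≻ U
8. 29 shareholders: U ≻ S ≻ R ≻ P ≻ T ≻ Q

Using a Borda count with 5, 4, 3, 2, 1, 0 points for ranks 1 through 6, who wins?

P

S: 26·1 + 24·4 + 13·1 + 15·4 + 29·0 + 39·3 + 19·5 + 29·4 = 523
R: 26·2 + 24·1 + 13·4 + 15·2 + 29·2 + 39·2 + 19·3 + 29·3 = 438
U: 26·5 + 24·3 + 13·2 + 15·3 + 29·1 + 39·4 + 19·0 + 29·5 = 603
P: 26·4 + 24·2 + 13·3 + 15·1 + 29·4 + 39·5 + 19·2 + 29·2 = 613
T: 26·3 + 24·5 + 13·5 + 15·5 + 29·5 + 39·1 + 19·1 + 29·1 = 570
Q: 26·0 + 24·0 + 13·0 + 15·0 + 29·3 + 39·0 + 19·4 + 29·0 = 163
P has the highest Borda score (613).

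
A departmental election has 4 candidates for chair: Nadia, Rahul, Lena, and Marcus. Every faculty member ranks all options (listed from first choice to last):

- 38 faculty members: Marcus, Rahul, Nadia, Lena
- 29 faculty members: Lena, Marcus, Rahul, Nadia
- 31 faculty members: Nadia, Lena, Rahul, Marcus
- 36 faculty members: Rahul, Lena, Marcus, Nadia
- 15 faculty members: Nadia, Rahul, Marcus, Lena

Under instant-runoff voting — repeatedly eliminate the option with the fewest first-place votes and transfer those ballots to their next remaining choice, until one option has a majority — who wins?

Marcus

Round 1: Nadia 46, Rahul 36, Lena 29, Marcus 38. Eliminate Lena.
Round 2: Nadia 46, Rahul 36, Marcus 67. Eliminate Rahul.
Round 3: Nadia 46, Marcus 103. Marcus has a majority.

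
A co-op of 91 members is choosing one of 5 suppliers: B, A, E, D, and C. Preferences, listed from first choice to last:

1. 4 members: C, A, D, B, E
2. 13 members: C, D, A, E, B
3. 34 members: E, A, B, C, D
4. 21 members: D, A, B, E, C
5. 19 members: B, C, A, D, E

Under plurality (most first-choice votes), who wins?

First-place votes: B 19, A 0, E 34, D 21, C 17.
E has the most first-place votes.

E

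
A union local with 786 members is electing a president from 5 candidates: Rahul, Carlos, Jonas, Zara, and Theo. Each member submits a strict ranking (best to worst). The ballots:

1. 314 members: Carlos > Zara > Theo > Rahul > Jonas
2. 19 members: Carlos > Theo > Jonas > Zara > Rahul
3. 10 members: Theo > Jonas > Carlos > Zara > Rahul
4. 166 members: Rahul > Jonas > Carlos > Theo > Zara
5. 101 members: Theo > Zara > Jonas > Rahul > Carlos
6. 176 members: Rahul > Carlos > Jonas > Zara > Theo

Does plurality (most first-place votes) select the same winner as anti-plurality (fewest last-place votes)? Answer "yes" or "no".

yes

Plurality — first-place votes: Rahul 342, Carlos 333, Jonas 0, Zara 0, Theo 111. Winner: Rahul.
Anti-plurality — last-place votes: Rahul 29, Carlos 101, Jonas 314, Zara 166, Theo 176. Winner: Rahul.
The two methods agree.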